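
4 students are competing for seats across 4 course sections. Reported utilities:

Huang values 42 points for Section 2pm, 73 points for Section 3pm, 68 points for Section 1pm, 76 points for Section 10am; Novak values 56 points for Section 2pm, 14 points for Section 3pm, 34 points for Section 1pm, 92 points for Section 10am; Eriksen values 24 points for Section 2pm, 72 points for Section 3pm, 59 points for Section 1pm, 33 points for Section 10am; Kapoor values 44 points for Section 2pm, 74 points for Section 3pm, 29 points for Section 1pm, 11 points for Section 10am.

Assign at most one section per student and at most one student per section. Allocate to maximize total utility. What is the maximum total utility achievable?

Optimal: Huang→Section 1pm (68 points), Novak→Section 10am (92 points), Eriksen→Section 3pm (72 points), Kapoor→Section 2pm (44 points) — total 68+92+72+44 = 276 points.
Next-best assignment: Huang→Section 3pm, Novak→Section 10am, Eriksen→Section 1pm, Kapoor→Section 2pm = 268 points.
Swapping Huang↔Novak (Huang→Section 10am 76 points, Novak→Section 1pm 34 points) loses 50.
No other one-to-one assignment exceeds 276 points.

Max total: 276 points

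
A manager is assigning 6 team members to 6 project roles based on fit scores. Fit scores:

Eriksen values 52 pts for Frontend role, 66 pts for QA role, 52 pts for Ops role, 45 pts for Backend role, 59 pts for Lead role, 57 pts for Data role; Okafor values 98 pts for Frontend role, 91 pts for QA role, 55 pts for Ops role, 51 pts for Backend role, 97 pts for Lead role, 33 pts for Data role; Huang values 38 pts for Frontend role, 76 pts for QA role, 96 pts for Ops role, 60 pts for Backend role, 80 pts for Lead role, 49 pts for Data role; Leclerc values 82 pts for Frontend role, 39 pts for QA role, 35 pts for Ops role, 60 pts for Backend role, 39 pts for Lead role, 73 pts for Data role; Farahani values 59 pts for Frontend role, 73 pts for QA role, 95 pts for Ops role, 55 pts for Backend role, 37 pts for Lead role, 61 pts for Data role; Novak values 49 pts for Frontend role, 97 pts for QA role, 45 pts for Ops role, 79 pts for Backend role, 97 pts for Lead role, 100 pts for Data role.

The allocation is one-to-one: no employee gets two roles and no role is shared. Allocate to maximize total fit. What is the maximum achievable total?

Optimal: Eriksen→QA role (66 pts), Okafor→Lead role (97 pts), Huang→Backend role (60 pts), Leclerc→Frontend role (82 pts), Farahani→Ops role (95 pts), Novak→Data role (100 pts) — total 66+97+60+82+95+100 = 500 pts.
Column-greedy (each role in turn goes to its best remaining employee) gives 471 pts, worse by 29.
Every other assignment is strictly worse.

Max total: 500 pts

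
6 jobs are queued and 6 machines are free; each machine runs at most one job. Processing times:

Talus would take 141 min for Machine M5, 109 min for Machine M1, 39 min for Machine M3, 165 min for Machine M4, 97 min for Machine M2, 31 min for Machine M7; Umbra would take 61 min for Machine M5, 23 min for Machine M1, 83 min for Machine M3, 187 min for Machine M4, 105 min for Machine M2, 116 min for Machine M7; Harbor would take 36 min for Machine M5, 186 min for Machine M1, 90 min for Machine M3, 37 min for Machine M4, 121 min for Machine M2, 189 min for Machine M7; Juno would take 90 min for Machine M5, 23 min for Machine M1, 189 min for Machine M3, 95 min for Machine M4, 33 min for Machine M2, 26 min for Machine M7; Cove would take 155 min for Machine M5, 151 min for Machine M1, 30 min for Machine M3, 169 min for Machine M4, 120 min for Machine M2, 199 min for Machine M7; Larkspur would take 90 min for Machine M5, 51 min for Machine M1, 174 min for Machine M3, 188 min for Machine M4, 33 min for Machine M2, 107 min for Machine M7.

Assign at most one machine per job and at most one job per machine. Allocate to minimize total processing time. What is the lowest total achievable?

Optimal: Talus→Machine M7 (31 min), Umbra→Machine M5 (61 min), Harbor→Machine M4 (37 min), Juno→Machine M1 (23 min), Cove→Machine M3 (30 min), Larkspur→Machine M2 (33 min) — total 31+61+37+23+30+33 = 215 min.
Min-entry greedy (repeatedly take the single cheapest remaining cell) gives 313 min, worse by 98.
Next-best assignment: Talus→Machine M7, Umbra→Machine M5, Harbor→Machine M4, Juno→Machine M2, Cove→Machine M3, Larkspur→Machine M1 = 243 min.
Every other assignment is strictly worse.

Minimum total: 215 min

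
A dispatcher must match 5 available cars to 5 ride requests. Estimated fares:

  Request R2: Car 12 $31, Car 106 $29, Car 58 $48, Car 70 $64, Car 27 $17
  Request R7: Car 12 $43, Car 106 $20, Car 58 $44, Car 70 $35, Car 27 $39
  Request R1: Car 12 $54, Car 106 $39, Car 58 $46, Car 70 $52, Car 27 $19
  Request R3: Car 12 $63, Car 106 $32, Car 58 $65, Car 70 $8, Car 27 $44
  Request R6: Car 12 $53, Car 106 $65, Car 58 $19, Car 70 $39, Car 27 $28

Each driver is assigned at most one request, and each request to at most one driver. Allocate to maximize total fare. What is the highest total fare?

Treat this as an assignment problem: match each driver to one request.
Optimal: Car 12→Request R1 ($54), Car 106→Request R6 ($65), Car 58→Request R3 ($65), Car 70→Request R2 ($64), Car 27→Request R7 ($39) — total 54+65+65+64+39 = $287.
Row-greedy (each driver in turn takes its best remaining request) gives $267, worse by 20.
Next-best assignment: Car 12→Request R3, Car 106→Request R6, Car 58→Request R1, Car 70→Request R2, Car 27→Request R7 = $277.
Swapping Car 70↔Car 12 (Car 70→Request R1 $52, Car 12→Request R2 $31) loses 35.

Max total: $287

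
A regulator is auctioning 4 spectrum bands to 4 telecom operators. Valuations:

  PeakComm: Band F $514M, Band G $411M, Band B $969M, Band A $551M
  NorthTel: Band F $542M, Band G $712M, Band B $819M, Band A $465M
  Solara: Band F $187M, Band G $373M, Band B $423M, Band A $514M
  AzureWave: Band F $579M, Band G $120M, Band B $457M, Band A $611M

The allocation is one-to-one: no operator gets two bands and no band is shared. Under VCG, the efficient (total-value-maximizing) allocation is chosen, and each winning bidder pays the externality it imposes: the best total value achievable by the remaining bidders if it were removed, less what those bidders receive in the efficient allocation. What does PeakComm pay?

Efficient allocation: PeakComm→Band B ($969M), NorthTel→Band G ($712M), Solara→Band A ($514M), AzureWave→Band F ($579M); total welfare W = $2774M.
PeakComm receives Band B at value $969M, so the others get W − 969 = $1805M.
Without PeakComm: best allocation of the remaining 3 bidders over all 4 bands is NorthTel→Band B ($819M), Solara→Band A ($514M), AzureWave→Band F ($579M), total $1912M.
VCG payment = (others' best without PeakComm) − (others' welfare with PeakComm) = 1912 − 1805 = $107M.

PeakComm pays $107M.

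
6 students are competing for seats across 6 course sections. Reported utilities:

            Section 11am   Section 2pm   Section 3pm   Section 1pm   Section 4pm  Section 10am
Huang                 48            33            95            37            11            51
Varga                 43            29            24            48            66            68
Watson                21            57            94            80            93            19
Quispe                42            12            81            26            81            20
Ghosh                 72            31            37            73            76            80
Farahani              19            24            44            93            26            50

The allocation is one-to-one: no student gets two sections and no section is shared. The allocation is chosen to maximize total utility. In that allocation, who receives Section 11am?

Ghosh receives Section 11am.

Treat this as an assignment problem: match each student to one section.
Optimal: Huang→Section 3pm (95 points), Varga→Section 10am (68 points), Watson→Section 2pm (57 points), Quispe→Section 4pm (81 points), Ghosh→Section 11am (72 points), Farahani→Section 1pm (93 points) — total 95+68+57+81+72+93 = 466 points.
Row-greedy (each student in turn takes its best remaining section) gives 395 points, worse by 71.
Every other assignment is strictly worse.
Ghosh's own top section is Section 10am (80 points), but forcing Ghosh→Section 10am and reassigning the rest optimally gives only 449 points — worse by 17.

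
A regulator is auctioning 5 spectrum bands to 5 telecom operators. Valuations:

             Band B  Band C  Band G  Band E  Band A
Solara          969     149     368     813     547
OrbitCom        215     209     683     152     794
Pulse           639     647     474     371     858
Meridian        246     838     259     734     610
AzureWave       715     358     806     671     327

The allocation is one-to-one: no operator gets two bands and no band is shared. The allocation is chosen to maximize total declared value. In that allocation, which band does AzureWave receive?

Optimal: Solara→Band B ($969M), OrbitCom→Band G ($683M), Pulse→Band A ($858M), Meridian→Band C ($838M), AzureWave→Band E ($671M) — total 969+683+858+838+671 = $4019M.
Column-greedy (each band in turn goes to its best remaining operator) gives $3778M, worse by 241.
Checked against all permutations: $4019M is optimal.
AzureWave's own top band is Band G ($806M), but forcing AzureWave→Band G and reassigning the rest optimally gives only $3950M — worse by 69.

AzureWave receives Band E.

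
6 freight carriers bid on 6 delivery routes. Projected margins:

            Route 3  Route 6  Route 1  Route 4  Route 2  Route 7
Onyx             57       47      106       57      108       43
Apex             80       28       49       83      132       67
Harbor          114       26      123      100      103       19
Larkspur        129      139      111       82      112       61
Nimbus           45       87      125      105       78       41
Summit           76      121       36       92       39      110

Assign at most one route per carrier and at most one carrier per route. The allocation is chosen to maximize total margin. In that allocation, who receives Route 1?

Onyx receives Route 1.

Optimal: Onyx→Route 1 ($106k), Apex→Route 2 ($132k), Harbor→Route 3 ($114k), Larkspur→Route 6 ($139k), Nimbus→Route 4 ($105k), Summit→Route 7 ($110k) — total 106+132+114+139+105+110 = $706k.
Column-greedy (each route in turn goes to its best remaining carrier) gives $650k, worse by 56.
Swapping Summit↔Apex (Summit→Route 2 $39k, Apex→Route 7 $67k) loses 136.
Onyx's own top route is Route 2 ($108k), but forcing Onyx→Route 2 and reassigning the rest optimally gives only $679k — worse by 27.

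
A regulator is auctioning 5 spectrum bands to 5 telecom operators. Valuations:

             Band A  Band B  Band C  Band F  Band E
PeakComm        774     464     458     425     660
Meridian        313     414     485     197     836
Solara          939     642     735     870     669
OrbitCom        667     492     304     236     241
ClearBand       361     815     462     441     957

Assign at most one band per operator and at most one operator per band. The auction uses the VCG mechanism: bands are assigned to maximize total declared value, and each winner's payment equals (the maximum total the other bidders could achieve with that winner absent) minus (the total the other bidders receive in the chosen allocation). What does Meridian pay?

Efficient allocation: PeakComm→Band C ($458M), Meridian→Band E ($836M), Solara→Band F ($870M), OrbitCom→Band A ($667M), ClearBand→Band B ($815M); total welfare W = $3646M.
Meridian receives Band E at value $836M, so the others get W − 836 = $2810M.
Without Meridian: best allocation of the remaining 4 bidders over all 5 bands is PeakComm→Band A ($774M), Solara→Band F ($870M), OrbitCom→Band B ($492M), ClearBand→Band E ($957M), total $3093M.
VCG payment = (others' best without Meridian) − (others' welfare with Meridian) = 3093 − 2810 = $283M.

Meridian pays $283M.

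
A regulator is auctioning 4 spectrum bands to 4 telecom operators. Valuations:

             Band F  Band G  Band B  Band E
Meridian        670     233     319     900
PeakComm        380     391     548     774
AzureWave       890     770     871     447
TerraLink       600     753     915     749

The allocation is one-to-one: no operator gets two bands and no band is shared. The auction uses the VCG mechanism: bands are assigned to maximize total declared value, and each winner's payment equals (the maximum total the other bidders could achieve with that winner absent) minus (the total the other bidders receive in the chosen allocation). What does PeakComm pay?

Efficient allocation: Meridian→Band F ($670M), PeakComm→Band E ($774M), AzureWave→Band G ($770M), TerraLink→Band B ($915M); total welfare W = $3129M.
PeakComm receives Band E at value $774M, so the others get W − 774 = $2355M.
Without PeakComm: best allocation of the remaining 3 bidders over all 4 bands is Meridian→Band E ($900M), AzureWave→Band F ($890M), TerraLink→Band B ($915M), total $2705M.
VCG payment = (others' best without PeakComm) − (others' welfare with PeakComm) = 2705 − 2355 = $350M.

PeakComm pays $350M.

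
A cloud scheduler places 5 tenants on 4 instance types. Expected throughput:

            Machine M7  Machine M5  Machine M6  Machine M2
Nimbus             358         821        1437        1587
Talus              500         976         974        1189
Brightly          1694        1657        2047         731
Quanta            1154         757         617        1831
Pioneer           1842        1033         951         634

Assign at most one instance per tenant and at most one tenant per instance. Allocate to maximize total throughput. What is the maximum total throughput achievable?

Optimal: Pioneer→Machine M7 (1842 ops/s), Brightly→Machine M5 (1657 ops/s), Nimbus→Machine M6 (1437 ops/s), Quanta→Machine M2 (1831 ops/s) — total 1842+1657+1437+1831 = 6767 ops/s.
Max-entry greedy (repeatedly take the single best remaining cell) gives 6696 ops/s, worse by 71.
Every other assignment is strictly worse.

Maximum total: 6767 ops/s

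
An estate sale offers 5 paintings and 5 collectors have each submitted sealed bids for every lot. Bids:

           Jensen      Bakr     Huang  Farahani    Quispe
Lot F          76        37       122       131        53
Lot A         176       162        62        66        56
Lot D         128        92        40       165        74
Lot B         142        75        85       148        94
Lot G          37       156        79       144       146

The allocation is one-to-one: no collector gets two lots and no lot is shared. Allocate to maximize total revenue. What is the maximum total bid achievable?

Optimal: Jensen→Lot B ($142), Bakr→Lot A ($162), Huang→Lot F ($122), Farahani→Lot D ($165), Quispe→Lot G ($146) — total 142+162+122+165+146 = $737.
No other one-to-one assignment exceeds $737.

Max total: $737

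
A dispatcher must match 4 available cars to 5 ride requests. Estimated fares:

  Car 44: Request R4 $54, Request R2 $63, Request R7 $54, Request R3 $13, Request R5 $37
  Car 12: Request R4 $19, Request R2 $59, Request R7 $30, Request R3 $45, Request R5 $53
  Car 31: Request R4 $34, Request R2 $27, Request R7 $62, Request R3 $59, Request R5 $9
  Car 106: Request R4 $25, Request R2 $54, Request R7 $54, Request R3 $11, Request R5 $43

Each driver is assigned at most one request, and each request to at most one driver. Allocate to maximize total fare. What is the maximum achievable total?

Optimal: Car 44→Request R2 ($63), Car 12→Request R5 ($53), Car 31→Request R3 ($59), Car 106→Request R7 ($54) — total 63+53+59+54 = $229.
Swapping Car 31↔Car 12 (Car 31→Request R5 $9, Car 12→Request R3 $45) loses 58.
No other one-to-one assignment exceeds $229.

Maximum total: $229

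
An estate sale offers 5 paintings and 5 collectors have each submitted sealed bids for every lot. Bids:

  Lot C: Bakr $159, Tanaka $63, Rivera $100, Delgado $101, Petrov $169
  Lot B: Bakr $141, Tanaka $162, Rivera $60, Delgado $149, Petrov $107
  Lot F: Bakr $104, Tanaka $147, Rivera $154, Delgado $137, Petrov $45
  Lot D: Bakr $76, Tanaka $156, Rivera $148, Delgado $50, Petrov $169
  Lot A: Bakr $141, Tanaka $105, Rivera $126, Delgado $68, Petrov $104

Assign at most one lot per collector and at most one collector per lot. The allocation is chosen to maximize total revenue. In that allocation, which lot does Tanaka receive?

Tanaka receives Lot D.

Optimal: Bakr→Lot A ($141), Tanaka→Lot D ($156), Rivera→Lot F ($154), Delgado→Lot B ($149), Petrov→Lot C ($169) — total 141+156+154+149+169 = $769.
Row-greedy (each collector in turn takes its best remaining lot) gives $712, worse by 57.
Next-best assignment: Bakr→Lot A, Tanaka→Lot B, Rivera→Lot D, Delgado→Lot F, Petrov→Lot C = $757.
Swapping Rivera↔Delgado (Rivera→Lot B $60, Delgado→Lot F $137) loses 106.
Every other assignment is strictly worse.
Tanaka's own top lot is Lot B ($162), but forcing Tanaka→Lot B and reassigning the rest optimally gives only $757 — worse by 12.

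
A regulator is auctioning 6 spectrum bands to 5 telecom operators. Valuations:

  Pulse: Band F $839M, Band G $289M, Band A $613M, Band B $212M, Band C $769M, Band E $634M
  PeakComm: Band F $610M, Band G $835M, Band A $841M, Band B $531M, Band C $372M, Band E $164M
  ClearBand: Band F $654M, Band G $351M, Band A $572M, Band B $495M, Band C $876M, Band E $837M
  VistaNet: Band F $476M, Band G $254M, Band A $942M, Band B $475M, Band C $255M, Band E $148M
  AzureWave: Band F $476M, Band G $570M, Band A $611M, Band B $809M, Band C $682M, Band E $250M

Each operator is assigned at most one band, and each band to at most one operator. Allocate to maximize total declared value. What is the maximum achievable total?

Max total: $4301M

Optimal: Pulse→Band F ($839M), PeakComm→Band G ($835M), ClearBand→Band C ($876M), VistaNet→Band A ($942M), AzureWave→Band B ($809M) — total 839+835+876+942+809 = $4301M.
Row-greedy (each operator in turn takes its best remaining band) gives $3601M, worse by 700.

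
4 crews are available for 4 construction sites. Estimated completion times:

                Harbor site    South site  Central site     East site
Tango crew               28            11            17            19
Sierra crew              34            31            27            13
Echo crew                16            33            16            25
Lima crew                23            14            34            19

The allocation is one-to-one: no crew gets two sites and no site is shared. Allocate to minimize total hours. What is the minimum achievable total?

Treat this as an assignment problem: match each crew to one site.
Optimal: Tango crew→Central site (17 hours), Sierra crew→East site (13 hours), Echo crew→Harbor site (16 hours), Lima crew→South site (14 hours) — total 17+13+16+14 = 60 hours.
Min-entry greedy (repeatedly take the single cheapest remaining cell) gives 74 hours, worse by 14.
No other one-to-one assignment undercuts 60 hours.

Min total: 60 hours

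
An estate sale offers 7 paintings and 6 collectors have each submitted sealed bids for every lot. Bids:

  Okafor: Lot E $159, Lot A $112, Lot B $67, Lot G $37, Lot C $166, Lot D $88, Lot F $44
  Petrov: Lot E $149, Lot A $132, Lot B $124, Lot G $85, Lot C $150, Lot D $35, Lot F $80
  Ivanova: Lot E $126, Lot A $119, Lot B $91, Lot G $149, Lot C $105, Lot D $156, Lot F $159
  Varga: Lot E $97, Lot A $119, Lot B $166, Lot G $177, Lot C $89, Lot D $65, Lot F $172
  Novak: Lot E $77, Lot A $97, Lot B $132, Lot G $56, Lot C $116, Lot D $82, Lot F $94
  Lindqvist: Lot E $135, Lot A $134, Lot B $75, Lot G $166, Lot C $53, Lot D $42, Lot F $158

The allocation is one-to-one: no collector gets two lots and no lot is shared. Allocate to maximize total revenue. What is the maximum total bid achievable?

Max total: $941

Optimal: Okafor→Lot C ($166), Petrov→Lot E ($149), Ivanova→Lot D ($156), Varga→Lot F ($172), Novak→Lot B ($132), Lindqvist→Lot G ($166) — total 166+149+156+172+132+166 = $941.
Max-entry greedy (repeatedly take the single best remaining cell) gives $917, worse by 24.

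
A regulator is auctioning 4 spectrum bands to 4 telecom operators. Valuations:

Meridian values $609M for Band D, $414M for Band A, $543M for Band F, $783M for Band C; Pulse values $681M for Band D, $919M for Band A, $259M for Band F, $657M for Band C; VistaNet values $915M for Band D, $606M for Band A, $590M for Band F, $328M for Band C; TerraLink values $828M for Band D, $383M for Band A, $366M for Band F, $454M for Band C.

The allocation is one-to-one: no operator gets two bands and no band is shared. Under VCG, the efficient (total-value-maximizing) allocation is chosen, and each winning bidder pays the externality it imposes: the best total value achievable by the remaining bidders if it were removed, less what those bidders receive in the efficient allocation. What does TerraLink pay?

TerraLink pays $325M.

Efficient allocation: Meridian→Band C ($783M), Pulse→Band A ($919M), VistaNet→Band F ($590M), TerraLink→Band D ($828M); total welfare W = $3120M.
TerraLink receives Band D at value $828M, so the others get W − 828 = $2292M.
Without TerraLink: best allocation of the remaining 3 bidders over all 4 bands is Meridian→Band C ($783M), Pulse→Band A ($919M), VistaNet→Band D ($915M), total $2617M.
VCG payment = (others' best without TerraLink) − (others' welfare with TerraLink) = 2617 − 2292 = $325M.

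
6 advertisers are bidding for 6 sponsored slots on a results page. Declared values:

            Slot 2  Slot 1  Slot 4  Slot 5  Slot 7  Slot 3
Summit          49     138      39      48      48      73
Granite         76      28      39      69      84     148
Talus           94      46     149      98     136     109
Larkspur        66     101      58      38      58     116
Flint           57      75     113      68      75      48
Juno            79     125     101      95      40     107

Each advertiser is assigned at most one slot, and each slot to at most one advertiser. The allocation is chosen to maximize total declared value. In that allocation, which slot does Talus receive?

Talus receives Slot 7.

This is a one-to-one assignment (maximum-weight bipartite matching).
Optimal: Summit→Slot 1 ($138), Granite→Slot 3 ($148), Talus→Slot 7 ($136), Larkspur→Slot 2 ($66), Flint→Slot 4 ($113), Juno→Slot 5 ($95) — total 138+148+136+66+113+95 = $696.
Max-entry greedy (repeatedly take the single best remaining cell) gives $671, worse by 25.
Next-best assignment: Summit→Slot 1, Granite→Slot 2, Talus→Slot 7, Larkspur→Slot 3, Flint→Slot 4, Juno→Slot 5 = $674.
No other one-to-one assignment exceeds $696.
Talus's own top slot is Slot 4 ($149), but forcing Talus→Slot 4 and reassigning the rest optimally gives only $671 — worse by 25.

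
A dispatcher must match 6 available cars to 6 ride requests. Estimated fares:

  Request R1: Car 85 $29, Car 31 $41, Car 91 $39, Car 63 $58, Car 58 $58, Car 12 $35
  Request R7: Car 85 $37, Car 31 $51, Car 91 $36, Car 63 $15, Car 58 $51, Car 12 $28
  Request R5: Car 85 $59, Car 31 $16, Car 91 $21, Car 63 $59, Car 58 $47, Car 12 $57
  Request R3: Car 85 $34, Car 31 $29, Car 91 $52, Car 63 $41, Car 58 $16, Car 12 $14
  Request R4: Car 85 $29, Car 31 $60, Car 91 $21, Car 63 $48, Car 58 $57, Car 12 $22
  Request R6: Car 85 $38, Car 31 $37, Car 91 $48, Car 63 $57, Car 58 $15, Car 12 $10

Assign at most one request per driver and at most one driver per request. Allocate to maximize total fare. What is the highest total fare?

Optimal: Car 85→Request R7 ($37), Car 31→Request R4 ($60), Car 91→Request R3 ($52), Car 63→Request R6 ($57), Car 58→Request R1 ($58), Car 12→Request R5 ($57) — total 37+60+52+57+58+57 = $321.
Row-greedy (each driver in turn takes its best remaining request) gives $290, worse by 31.
No other one-to-one assignment exceeds $321.

Max total: $321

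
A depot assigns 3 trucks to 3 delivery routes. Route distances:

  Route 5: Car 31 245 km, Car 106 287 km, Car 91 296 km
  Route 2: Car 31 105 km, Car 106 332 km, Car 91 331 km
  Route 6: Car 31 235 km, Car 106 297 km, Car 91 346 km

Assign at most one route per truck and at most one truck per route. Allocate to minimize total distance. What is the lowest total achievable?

Optimal: Car 31→Route 2 (105 km), Car 106→Route 6 (297 km), Car 91→Route 5 (296 km) — total 105+297+296 = 698 km.
Column-greedy (each route in turn goes to its cheapest remaining truck) gives 873 km, worse by 175.
Every other assignment is strictly worse.

Min total: 698 km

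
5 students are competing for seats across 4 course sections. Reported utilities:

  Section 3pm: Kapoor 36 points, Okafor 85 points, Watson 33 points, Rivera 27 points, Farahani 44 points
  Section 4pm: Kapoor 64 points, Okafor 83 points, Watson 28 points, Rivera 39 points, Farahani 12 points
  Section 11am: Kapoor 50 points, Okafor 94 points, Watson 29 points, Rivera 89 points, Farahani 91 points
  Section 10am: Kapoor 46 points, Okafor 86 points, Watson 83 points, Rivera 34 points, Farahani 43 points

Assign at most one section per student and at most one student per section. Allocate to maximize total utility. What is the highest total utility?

Maximum total: 323 points

Optimal: Okafor→Section 3pm (85 points), Kapoor→Section 4pm (64 points), Farahani→Section 11am (91 points), Watson→Section 10am (83 points) — total 85+64+91+83 = 323 points.
Next-best assignment: Okafor→Section 3pm, Kapoor→Section 4pm, Rivera→Section 11am, Watson→Section 10am = 321 points.
Swapping Kapoor↔Farahani (Kapoor→Section 11am 50 points, Farahani→Section 4pm 12 points) loses 93.
No other one-to-one assignment exceeds 323 points.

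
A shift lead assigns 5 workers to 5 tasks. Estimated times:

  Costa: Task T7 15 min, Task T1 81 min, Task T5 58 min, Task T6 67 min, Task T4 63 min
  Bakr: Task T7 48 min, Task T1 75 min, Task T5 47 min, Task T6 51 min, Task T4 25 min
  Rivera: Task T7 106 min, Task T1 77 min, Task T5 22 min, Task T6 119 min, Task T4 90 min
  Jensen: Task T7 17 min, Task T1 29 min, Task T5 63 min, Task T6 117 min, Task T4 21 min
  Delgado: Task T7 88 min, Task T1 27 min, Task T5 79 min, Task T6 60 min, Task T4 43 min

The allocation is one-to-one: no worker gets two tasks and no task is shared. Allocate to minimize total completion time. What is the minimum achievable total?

Min total: 136 min

Optimal: Costa→Task T7 (15 min), Bakr→Task T6 (51 min), Rivera→Task T5 (22 min), Jensen→Task T4 (21 min), Delgado→Task T1 (27 min) — total 15+51+22+21+27 = 136 min.
Row-greedy (each worker in turn takes its cheapest remaining task) gives 151 min, worse by 15.
Every other assignment is strictly worse.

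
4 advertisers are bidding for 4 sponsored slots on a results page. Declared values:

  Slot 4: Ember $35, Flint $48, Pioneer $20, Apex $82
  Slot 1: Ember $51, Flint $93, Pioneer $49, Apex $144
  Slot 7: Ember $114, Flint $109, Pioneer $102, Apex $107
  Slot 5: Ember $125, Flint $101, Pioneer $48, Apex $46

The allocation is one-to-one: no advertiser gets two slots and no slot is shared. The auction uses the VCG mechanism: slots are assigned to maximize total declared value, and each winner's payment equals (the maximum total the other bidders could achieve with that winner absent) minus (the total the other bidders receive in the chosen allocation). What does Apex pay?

Apex pays $45.

Efficient allocation: Ember→Slot 5 ($125), Flint→Slot 4 ($48), Pioneer→Slot 7 ($102), Apex→Slot 1 ($144); total welfare W = $419.
Apex receives Slot 1 at value $144, so the others get W − 144 = $275.
Without Apex: best allocation of the remaining 3 bidders over all 4 slots is Ember→Slot 5 ($125), Flint→Slot 1 ($93), Pioneer→Slot 7 ($102), total $320.
VCG payment = (others' best without Apex) − (others' welfare with Apex) = 320 − 275 = $45.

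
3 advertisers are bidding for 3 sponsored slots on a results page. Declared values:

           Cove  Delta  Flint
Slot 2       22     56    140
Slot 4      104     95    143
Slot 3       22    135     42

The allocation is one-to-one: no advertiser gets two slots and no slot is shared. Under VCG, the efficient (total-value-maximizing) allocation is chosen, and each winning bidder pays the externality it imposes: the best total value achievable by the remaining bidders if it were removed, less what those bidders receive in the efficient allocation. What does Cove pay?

Efficient allocation: Cove→Slot 4 ($104), Delta→Slot 3 ($135), Flint→Slot 2 ($140); total welfare W = $379.
Cove receives Slot 4 at value $104, so the others get W − 104 = $275.
Without Cove: best allocation of the remaining 2 bidders over all 3 slots is Delta→Slot 3 ($135), Flint→Slot 4 ($143), total $278.
VCG payment = (others' best without Cove) − (others' welfare with Cove) = 278 − 275 = $3.

Cove pays $3.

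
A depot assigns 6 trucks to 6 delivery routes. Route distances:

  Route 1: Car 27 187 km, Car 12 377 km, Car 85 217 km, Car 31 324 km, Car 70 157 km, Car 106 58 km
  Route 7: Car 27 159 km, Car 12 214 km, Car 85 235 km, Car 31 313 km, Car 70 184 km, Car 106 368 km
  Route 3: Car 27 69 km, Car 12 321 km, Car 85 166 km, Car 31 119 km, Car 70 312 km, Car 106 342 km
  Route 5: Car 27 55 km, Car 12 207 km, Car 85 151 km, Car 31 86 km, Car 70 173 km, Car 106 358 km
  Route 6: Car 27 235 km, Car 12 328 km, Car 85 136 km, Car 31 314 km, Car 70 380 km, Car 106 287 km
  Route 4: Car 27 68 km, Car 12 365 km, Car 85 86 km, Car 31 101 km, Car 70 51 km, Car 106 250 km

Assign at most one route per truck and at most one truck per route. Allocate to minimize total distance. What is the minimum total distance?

Optimal: Car 27→Route 3 (69 km), Car 12→Route 7 (214 km), Car 85→Route 6 (136 km), Car 31→Route 5 (86 km), Car 70→Route 4 (51 km), Car 106→Route 1 (58 km) — total 69+214+136+86+51+58 = 614 km.
Min-entry greedy (repeatedly take the single cheapest remaining cell) gives 633 km, worse by 19.

Minimum total: 614 km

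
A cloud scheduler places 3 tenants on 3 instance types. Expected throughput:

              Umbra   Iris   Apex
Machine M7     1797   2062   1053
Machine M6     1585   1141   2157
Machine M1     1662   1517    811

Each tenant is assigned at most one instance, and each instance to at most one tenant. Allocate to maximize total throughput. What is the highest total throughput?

This is a one-to-one assignment (maximum-weight bipartite matching).
Optimal: Umbra→Machine M1 (1662 ops/s), Iris→Machine M7 (2062 ops/s), Apex→Machine M6 (2157 ops/s) — total 1662+2062+2157 = 5881 ops/s.
Row-greedy (each tenant in turn takes its best remaining instance) gives 5471 ops/s, worse by 410.

Max total: 5881 ops/s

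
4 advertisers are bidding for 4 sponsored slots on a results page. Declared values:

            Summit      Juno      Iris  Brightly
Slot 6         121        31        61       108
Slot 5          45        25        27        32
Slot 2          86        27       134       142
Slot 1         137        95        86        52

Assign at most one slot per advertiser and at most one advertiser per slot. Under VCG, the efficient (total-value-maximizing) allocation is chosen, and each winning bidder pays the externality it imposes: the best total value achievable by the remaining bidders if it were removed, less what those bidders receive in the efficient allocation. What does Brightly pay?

Efficient allocation: Summit→Slot 1 ($137), Juno→Slot 5 ($25), Iris→Slot 2 ($134), Brightly→Slot 6 ($108); total welfare W = $404.
Brightly receives Slot 6 at value $108, so the others get W − 108 = $296.
Without Brightly: best allocation of the remaining 3 bidders over all 4 slots is Summit→Slot 6 ($121), Juno→Slot 1 ($95), Iris→Slot 2 ($134), total $350.
VCG payment = (others' best without Brightly) − (others' welfare with Brightly) = 350 − 296 = $54.

Brightly pays $54.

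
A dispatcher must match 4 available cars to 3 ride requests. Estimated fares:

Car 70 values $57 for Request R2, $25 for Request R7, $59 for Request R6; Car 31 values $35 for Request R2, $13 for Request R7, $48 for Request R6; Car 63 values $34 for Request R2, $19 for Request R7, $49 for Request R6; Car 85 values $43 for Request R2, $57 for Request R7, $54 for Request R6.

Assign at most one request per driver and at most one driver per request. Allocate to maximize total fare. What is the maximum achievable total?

Maximum total: $163

Optimal: Car 70→Request R2 ($57), Car 85→Request R7 ($57), Car 63→Request R6 ($49) — total 57+57+49 = $163.
Max-entry greedy (repeatedly take the single best remaining cell) gives $151, worse by 12.
Next-best assignment: Car 70→Request R2, Car 85→Request R7, Car 31→Request R6 = $162.
No other one-to-one assignment exceeds $163.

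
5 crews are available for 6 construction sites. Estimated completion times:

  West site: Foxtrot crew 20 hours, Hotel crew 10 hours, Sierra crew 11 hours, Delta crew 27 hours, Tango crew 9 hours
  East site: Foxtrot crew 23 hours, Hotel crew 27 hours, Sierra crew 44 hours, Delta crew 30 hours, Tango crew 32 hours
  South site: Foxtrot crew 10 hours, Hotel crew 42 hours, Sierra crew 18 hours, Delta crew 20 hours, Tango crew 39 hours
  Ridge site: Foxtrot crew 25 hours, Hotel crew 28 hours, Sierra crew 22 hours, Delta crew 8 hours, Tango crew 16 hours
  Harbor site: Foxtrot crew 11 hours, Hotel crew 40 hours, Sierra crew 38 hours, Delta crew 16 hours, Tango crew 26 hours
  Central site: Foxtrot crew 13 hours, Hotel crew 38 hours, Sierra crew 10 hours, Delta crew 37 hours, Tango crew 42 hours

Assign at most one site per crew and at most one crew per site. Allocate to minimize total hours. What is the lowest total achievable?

Min total: 62 hours

Optimal: Foxtrot crew→South site (10 hours), Hotel crew→West site (10 hours), Sierra crew→Central site (10 hours), Delta crew→Harbor site (16 hours), Tango crew→Ridge site (16 hours) — total 10+10+10+16+16 = 62 hours.
Next-best assignment: Foxtrot crew→South site, Hotel crew→West site, Sierra crew→Central site, Delta crew→Ridge site, Tango crew→Harbor site = 64 hours.
Swapping Hotel crew↔Foxtrot crew (Hotel crew→South site 42 hours, Foxtrot crew→West site 20 hours) adds 42.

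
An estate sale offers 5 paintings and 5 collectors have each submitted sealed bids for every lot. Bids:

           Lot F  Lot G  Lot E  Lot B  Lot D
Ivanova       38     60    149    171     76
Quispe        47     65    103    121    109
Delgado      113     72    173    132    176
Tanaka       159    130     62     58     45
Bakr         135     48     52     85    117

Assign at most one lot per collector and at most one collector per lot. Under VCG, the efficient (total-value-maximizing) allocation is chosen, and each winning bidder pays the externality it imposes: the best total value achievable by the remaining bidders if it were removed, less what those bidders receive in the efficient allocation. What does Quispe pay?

Efficient allocation: Ivanova→Lot B ($171), Quispe→Lot D ($109), Delgado→Lot E ($173), Tanaka→Lot G ($130), Bakr→Lot F ($135); total welfare W = $718.
Quispe receives Lot D at value $109, so the others get W − 109 = $609.
Without Quispe: best allocation of the remaining 4 bidders over all 5 lots is Ivanova→Lot B ($171), Delgado→Lot E ($173), Tanaka→Lot F ($159), Bakr→Lot D ($117), total $620.
VCG payment = (others' best without Quispe) − (others' welfare with Quispe) = 620 − 609 = $11.

Quispe pays $11.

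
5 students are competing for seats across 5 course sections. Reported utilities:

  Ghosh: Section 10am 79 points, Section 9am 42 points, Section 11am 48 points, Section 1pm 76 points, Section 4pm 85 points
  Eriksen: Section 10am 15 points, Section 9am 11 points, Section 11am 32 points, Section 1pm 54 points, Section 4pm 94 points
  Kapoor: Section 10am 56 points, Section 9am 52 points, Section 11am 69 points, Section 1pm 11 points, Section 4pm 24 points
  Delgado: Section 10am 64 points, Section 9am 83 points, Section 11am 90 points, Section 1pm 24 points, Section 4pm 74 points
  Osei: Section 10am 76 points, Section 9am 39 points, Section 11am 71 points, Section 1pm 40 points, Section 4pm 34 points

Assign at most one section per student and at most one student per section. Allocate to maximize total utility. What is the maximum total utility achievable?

Treat this as an assignment problem: match each student to one section.
Optimal: Ghosh→Section 1pm (76 points), Eriksen→Section 4pm (94 points), Kapoor→Section 11am (69 points), Delgado→Section 9am (83 points), Osei→Section 10am (76 points) — total 76+94+69+83+76 = 398 points.
No other one-to-one assignment exceeds 398 points.

Maximum total: 398 points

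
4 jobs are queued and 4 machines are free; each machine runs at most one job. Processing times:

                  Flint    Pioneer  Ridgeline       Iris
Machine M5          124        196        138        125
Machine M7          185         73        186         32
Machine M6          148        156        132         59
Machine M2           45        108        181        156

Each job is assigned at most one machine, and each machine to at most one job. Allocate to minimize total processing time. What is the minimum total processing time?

Min total: 315 min

This is the linear assignment problem.
Optimal: Flint→Machine M2 (45 min), Pioneer→Machine M7 (73 min), Ridgeline→Machine M5 (138 min), Iris→Machine M6 (59 min) — total 45+73+138+59 = 315 min.
Row-greedy (each job in turn takes its cheapest remaining machine) gives 375 min, worse by 60.
Checked against all permutations: 315 min is optimal.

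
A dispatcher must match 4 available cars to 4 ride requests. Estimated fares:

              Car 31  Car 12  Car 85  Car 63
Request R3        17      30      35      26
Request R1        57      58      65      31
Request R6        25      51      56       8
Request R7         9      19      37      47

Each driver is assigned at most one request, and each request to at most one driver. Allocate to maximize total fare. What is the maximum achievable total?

This is the linear assignment problem.
Optimal: Car 31→Request R1 ($57), Car 12→Request R3 ($30), Car 85→Request R6 ($56), Car 63→Request R7 ($47) — total 57+30+56+47 = $190.
Max-entry greedy (repeatedly take the single best remaining cell) gives $180, worse by 10.
Swapping Car 85↔Car 31 (Car 85→Request R1 $65, Car 31→Request R6 $25) loses 23.

Maximum total: $190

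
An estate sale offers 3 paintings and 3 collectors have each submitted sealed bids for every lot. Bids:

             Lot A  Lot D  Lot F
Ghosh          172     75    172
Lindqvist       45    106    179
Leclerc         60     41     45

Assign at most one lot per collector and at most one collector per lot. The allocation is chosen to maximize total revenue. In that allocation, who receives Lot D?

Optimal: Ghosh→Lot A ($172), Lindqvist→Lot F ($179), Leclerc→Lot D ($41) — total 172+179+41 = $392.
Next-best assignment: Ghosh→Lot F, Lindqvist→Lot D, Leclerc→Lot A = $338.
Leclerc's own top lot is Lot A ($60), but forcing Leclerc→Lot A and reassigning the rest optimally gives only $338 — worse by 54.

Leclerc receives Lot D.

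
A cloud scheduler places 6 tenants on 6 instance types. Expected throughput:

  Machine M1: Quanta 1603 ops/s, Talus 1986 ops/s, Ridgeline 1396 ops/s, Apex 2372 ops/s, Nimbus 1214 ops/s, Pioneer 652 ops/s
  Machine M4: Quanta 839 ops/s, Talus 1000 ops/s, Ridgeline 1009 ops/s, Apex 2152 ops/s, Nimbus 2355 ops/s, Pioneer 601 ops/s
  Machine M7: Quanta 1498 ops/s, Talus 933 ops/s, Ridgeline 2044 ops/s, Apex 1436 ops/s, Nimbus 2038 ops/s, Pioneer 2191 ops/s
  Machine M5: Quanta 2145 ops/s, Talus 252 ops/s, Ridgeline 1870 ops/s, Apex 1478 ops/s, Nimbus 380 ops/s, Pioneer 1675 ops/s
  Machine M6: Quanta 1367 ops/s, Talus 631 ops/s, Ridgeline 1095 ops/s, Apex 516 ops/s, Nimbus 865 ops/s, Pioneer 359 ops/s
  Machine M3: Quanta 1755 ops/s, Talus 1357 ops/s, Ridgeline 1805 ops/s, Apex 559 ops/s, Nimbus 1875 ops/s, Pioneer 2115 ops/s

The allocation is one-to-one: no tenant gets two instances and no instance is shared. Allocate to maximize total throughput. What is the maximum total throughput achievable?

Maximum total: 11662 ops/s

Optimal: Quanta→Machine M5 (2145 ops/s), Talus→Machine M6 (631 ops/s), Ridgeline→Machine M7 (2044 ops/s), Apex→Machine M1 (2372 ops/s), Nimbus→Machine M4 (2355 ops/s), Pioneer→Machine M3 (2115 ops/s) — total 2145+631+2044+2372+2355+2115 = 11662 ops/s.
Max-entry greedy (repeatedly take the single best remaining cell) gives 11499 ops/s, worse by 163.
Next-best assignment: Quanta→Machine M5, Talus→Machine M1, Ridgeline→Machine M6, Apex→Machine M4, Nimbus→Machine M7, Pioneer→Machine M3 = 11531 ops/s.
Every other assignment is strictly worse.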